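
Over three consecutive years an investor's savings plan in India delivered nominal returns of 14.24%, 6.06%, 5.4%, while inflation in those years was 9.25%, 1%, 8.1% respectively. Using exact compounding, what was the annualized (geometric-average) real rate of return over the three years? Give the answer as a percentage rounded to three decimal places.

Nominal growth factor = 1.1424 × 1.0606 × 1.0540 = 1.27705743
Price-level growth factor = 1.0925 × 1.0100 × 1.0810 = 1.19280243
Real growth factor = 1.27705743 / 1.19280243 = 1.07063618
Annualized real rate = 1.07063618^(1/3) − 1 = 2.3012% → 2.301%.

2.301%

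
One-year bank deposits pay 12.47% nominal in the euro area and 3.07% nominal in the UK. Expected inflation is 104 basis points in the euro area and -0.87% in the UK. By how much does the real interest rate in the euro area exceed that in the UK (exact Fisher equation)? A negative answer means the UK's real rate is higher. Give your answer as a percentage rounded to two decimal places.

7.34%

The euro area: (1 + 0.1247)/(1 + 0.0104) − 1 = 11.3124%
The UK: (1 + 0.0307)/(1 − 0.0087) − 1 = 3.9746%
Differential = 11.3124% − 3.9746% = 7.3378% → 7.34%.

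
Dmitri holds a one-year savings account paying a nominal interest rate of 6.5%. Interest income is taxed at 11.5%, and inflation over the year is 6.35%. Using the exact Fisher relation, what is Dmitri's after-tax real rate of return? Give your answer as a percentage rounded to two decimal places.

-0.56%

After-tax nominal return = 6.5% × (1 − 0.115) = 5.7525%.
1 + r = 1.057525 / 1.06350 = 0.994382
After-tax real rate = 0.994382 − 1 → -0.56%.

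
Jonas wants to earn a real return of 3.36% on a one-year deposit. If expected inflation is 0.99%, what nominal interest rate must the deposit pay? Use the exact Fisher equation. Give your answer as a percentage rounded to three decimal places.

4.383%

(1 + i) = (1 + r)(1 + π) = 1.03360 × 1.00990 = 1.04383264
i = 1.04383264 − 1, so the required nominal rate is 4.383%.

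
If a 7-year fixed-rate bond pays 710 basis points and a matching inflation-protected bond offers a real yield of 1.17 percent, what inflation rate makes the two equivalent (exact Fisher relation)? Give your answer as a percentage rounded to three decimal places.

(1 + π) = (1 + i)/(1 + r) = 1.07100 / 1.01170 = 1.058614
Break-even inflation = 1.058614 − 1 → 5.861%.

5.861%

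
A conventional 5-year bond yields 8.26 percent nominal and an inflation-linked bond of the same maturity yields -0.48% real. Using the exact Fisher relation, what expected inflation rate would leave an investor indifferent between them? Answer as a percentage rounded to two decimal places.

(1 + π) = (1 + i)/(1 + r) = 1.08260 / 0.99520 = 1.087822
Break-even inflation = 1.087822 − 1 → 8.78%.

8.78%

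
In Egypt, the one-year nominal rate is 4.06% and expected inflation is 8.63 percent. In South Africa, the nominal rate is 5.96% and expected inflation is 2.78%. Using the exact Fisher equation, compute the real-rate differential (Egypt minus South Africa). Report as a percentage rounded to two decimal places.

Egypt: (1 + 0.0406)/(1 + 0.0863) − 1 = -4.2069%
South Africa: (1 + 0.0596)/(1 + 0.0278) − 1 = 3.0940%
Differential = -4.2069% − 3.0940% = -7.3009% → -7.30%.

-7.30%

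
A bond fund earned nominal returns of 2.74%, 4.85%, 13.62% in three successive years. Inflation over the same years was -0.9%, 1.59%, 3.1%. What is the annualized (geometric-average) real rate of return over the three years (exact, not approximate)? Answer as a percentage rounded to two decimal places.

Compound the nominal returns: 1.0274 × 1.0485 × 1.1362 = 1.22394748.
Compound inflation: 0.9910 × 1.0159 × 1.0310 = 1.03796636.
Deflate: 1.22394748 / 1.03796636 = 1.17917836.
Annualized real rate = 1.17917836^(1/3) − 1 = 5.6476% → 5.65%.

5.65%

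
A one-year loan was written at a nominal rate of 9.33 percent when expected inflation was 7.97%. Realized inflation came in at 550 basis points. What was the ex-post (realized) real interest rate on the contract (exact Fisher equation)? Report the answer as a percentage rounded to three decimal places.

Ex-post: (1 + 0.0933)/(1 + 0.0550) − 1 = 3.6303%
So the realized real rate is 3.630%.

3.630%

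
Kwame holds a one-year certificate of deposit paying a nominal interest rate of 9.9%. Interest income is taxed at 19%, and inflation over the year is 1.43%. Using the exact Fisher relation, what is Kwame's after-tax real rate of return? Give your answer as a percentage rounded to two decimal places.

After-tax nominal return = 9.9% × (1 − 0.19) = 8.0190%.
1 + r = 1.08019 / 1.01430 = 1.064961
After-tax real rate = 1.064961 − 1 → 6.50%.

6.50%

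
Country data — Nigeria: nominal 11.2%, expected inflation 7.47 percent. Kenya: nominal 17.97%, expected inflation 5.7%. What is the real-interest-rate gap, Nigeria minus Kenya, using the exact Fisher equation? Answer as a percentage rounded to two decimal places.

Nigeria: (1 + 0.1120)/(1 + 0.0747) − 1 = 3.4707%
Kenya: (1 + 0.1797)/(1 + 0.0570) − 1 = 11.6083%
Differential = 3.4707% − 11.6083% = -8.1376% → -8.14%.

-8.14%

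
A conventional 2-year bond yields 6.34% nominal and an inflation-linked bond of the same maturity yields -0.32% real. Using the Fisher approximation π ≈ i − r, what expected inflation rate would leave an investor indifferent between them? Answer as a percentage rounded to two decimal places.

6.66%

π ≈ i − r = 6.34% − (-0.32%) → 6.66%.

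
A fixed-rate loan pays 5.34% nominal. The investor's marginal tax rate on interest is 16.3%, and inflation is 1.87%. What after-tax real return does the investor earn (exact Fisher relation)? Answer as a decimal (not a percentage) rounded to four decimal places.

After-tax nominal return = 5.34% × (1 − 0.163) = 4.46958%.
1 + r = 1.0446958 / 1.01870 = 1.025519
After-tax real rate = 1.025519 − 1 → 0.0255.

0.0255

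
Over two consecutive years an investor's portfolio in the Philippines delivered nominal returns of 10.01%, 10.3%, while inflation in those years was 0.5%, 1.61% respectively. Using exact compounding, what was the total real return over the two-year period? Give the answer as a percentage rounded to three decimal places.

Nominal growth factor = 1.1001 × 1.1030 = 1.213410
Price-level growth factor = 1.0050 × 1.0161 = 1.021181
Real growth factor = 1.213410 / 1.021181 = 1.188243
Total real return = 1.188243 − 1 → 18.824%.

18.824%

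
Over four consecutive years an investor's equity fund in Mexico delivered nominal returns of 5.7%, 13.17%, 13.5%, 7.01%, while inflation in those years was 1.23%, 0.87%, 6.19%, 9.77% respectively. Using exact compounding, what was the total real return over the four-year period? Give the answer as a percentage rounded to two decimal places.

Nominal growth factor = 1.0570 × 1.1317 × 1.1350 × 1.0701 = 1.452869
Price-level growth factor = 1.0123 × 1.0087 × 1.0619 × 1.0977 = 1.190251
Real growth factor = 1.452869 / 1.190251 = 1.220641
Total real return = 1.220641 − 1 → 22.06%.

22.06%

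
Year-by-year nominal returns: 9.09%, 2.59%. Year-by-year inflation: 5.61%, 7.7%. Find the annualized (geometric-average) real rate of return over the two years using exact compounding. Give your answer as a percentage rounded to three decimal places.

-0.806%

Compound the nominal returns: 1.0909 × 1.0259 = 1.11915431.
Compound inflation: 1.0561 × 1.0770 = 1.13741970.
Deflate: 1.11915431 / 1.13741970 = 0.98394138.
Annualized real rate = 0.98394138^(1/2) − 1 = -0.8062% → -0.806%.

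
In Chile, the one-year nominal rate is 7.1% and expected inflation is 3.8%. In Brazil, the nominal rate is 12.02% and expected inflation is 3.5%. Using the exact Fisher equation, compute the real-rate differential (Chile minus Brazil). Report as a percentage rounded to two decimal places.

Chile: (1 + 0.0710)/(1 + 0.0380) − 1 = 3.1792%
Brazil: (1 + 0.1202)/(1 + 0.0350) − 1 = 8.2319%
Differential = 3.1792% − 8.2319% = -5.0527% → -5.05%.

-5.05%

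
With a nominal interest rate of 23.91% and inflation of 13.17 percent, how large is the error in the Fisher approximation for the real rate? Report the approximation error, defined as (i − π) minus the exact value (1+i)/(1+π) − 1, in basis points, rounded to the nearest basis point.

125 basis points

Approximate: r ≈ 23.910% − 13.170% = 10.7400%
Exact: (1 + 0.2391)/(1 + 0.1317) − 1 = 9.4901%
Error = 10.7400% − 9.4901% = 1.2499% → 125 basis points.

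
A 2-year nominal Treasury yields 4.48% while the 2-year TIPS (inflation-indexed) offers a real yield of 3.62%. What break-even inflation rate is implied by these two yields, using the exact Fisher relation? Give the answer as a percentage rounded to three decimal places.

(1 + π) = (1 + i)/(1 + r) = 1.04480 / 1.03620 = 1.008300
Break-even inflation = 1.008300 − 1 → 0.830%.

0.830%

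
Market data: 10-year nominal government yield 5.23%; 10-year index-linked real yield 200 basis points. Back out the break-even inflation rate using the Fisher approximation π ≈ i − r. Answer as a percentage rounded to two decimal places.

π ≈ i − r = 5.23% − 2% → 3.23%.

3.23%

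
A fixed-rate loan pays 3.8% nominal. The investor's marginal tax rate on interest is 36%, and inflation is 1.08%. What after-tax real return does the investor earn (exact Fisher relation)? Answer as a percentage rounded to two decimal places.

After-tax nominal return = 3.8% × (1 − 0.36) = 2.4320%.
1 + r = 1.02432 / 1.01080 = 1.013376
After-tax real rate = 1.013376 − 1 → 1.34%.

1.34%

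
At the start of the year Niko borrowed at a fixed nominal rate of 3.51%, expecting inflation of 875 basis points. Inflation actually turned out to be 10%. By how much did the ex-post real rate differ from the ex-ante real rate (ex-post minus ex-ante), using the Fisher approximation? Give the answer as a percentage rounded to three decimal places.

-1.250%

Ex-ante: 3.51% − 8.75% = -5.240%
Ex-post: 3.51% − 10% = -6.490%
Difference (ex-post − ex-ante) = -1.2500% → -1.250%.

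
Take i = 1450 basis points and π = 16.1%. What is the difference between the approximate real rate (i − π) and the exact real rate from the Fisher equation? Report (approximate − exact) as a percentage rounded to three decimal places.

-0.222%

Approximate: r ≈ 14.500% − 16.100% = -1.6000%
Exact: (1 + 0.1450)/(1 + 0.1610) − 1 = -1.3781%
Error = -1.6000% − (-1.3781%) = -0.2219% → -0.222%.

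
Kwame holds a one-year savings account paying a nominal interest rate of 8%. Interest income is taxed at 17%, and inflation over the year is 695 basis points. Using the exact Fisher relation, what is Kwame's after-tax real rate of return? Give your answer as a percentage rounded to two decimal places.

After-tax nominal return = 8% × (1 − 0.17) = 6.6400%.
1 + r = 1.06640 / 1.06950 = 0.997101
After-tax real rate = 0.997101 − 1 → -0.29%.

-0.29%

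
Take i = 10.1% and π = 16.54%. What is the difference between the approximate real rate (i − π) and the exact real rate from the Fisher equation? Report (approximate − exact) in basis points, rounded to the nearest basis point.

-91 basis points

Approximate: r ≈ 10.100% − 16.540% = -6.4400%
Exact: (1 + 0.1010)/(1 + 0.1654) − 1 = -5.5260%
Error = -6.4400% − (-5.5260%) = -0.9140% → -91 basis points.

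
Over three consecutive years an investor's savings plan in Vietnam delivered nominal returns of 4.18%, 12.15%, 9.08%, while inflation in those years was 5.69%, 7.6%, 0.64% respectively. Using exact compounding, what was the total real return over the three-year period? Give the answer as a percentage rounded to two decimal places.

Compound the nominal returns: 1.0418 × 1.1215 × 1.0908 = 1.274467.
Compound inflation: 1.0569 × 1.0760 × 1.0064 = 1.144503.
Deflate: 1.274467 / 1.144503 = 1.113556.
Total real return = 1.113556 − 1 → 11.36%.

11.36%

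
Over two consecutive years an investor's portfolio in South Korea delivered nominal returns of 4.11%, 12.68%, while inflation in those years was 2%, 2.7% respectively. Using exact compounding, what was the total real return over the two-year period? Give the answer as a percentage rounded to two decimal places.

11.99%

Compound the nominal returns: 1.0411 × 1.1268 = 1.173111.
Compound inflation: 1.0200 × 1.0270 = 1.047540.
Deflate: 1.173111 / 1.047540 = 1.119873.
Total real return = 1.119873 − 1 → 11.99%.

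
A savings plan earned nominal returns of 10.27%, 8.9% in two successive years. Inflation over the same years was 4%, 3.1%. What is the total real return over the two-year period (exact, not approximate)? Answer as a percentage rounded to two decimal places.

11.99%

Compound the nominal returns: 1.1027 × 1.0890 = 1.200840.
Compound inflation: 1.0400 × 1.0310 = 1.072240.
Deflate: 1.200840 / 1.072240 = 1.119936.
Total real return = 1.119936 − 1 → 11.99%.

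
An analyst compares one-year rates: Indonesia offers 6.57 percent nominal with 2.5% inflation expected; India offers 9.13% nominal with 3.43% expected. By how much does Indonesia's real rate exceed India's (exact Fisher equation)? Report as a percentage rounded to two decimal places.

-1.54%

Indonesia: (1 + 0.0657)/(1 + 0.0250) − 1 = 3.9707%
India: (1 + 0.0913)/(1 + 0.0343) − 1 = 5.5110%
Differential = 3.9707% − 5.5110% = -1.5402% → -1.54%.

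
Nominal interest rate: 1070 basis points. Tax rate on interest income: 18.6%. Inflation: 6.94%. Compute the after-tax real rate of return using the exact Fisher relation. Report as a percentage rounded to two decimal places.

1.65%

After-tax nominal return = 10.7% × (1 − 0.186) = 8.7098%.
1 + r = 1.087098 / 1.06940 = 1.016549
After-tax real rate = 1.016549 − 1 → 1.65%.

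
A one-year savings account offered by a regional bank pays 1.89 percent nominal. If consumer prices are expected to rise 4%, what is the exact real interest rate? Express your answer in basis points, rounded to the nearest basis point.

-203 basis points

By the Fisher equation, 1 + r = (1 + i)/(1 + π).
1 + r = 1.01890 / 1.04000 = 0.979712
r = 0.979712 − 1 = -2.0288%, i.e. -203 basis points.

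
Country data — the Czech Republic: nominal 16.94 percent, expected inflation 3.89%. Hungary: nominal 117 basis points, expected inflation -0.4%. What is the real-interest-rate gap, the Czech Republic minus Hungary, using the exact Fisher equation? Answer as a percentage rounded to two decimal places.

The Czech Republic: (1 + 0.1694)/(1 + 0.0389) − 1 = 12.5614%
Hungary: (1 + 0.0117)/(1 − 0.0040) − 1 = 1.5763%
Differential = 12.5614% − 1.5763% = 10.9851% → 10.99%.

10.99%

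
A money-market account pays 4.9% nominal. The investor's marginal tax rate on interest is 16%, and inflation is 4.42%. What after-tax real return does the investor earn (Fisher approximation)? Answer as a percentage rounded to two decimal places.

-0.30%

After-tax nominal return = 4.9% × (1 − 0.16) = 4.1160%.
r ≈ 4.1160% − 4.42% → -0.30%.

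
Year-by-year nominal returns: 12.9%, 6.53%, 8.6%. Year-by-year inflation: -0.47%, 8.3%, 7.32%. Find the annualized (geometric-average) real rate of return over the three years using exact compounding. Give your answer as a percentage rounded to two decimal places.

4.13%

Nominal growth factor = 1.1290 × 1.0653 × 1.0860 = 1.30615794
Price-level growth factor = 0.9953 × 1.0830 × 1.0732 = 1.15681290
Real growth factor = 1.30615794 / 1.15681290 = 1.12910042
Annualized real rate = 1.12910042^(1/3) − 1 = 4.1304% → 4.13%.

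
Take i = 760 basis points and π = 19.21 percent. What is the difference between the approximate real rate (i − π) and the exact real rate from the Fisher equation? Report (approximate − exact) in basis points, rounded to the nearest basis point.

Approximate: r ≈ 7.600% − 19.210% = -11.6100%
Exact: (1 + 0.0760)/(1 + 0.1921) − 1 = -9.7391%
Error = -11.6100% − (-9.7391%) = -1.8709% → -187 basis points.

-187 basis points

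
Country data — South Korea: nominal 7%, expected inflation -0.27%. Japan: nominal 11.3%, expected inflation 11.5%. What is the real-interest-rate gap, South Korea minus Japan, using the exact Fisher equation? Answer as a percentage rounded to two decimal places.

7.47%

South Korea: (1 + 0.0700)/(1 − 0.0027) − 1 = 7.2897%
Japan: (1 + 0.1130)/(1 + 0.1150) − 1 = -0.1794%
Differential = 7.2897% − (-0.1794%) = 7.4691% → 7.47%.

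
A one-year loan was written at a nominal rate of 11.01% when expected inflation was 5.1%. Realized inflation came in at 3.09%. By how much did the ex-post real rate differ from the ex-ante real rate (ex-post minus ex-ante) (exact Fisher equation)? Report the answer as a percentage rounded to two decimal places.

2.06%

Ex-ante: (1 + 0.1101)/(1 + 0.0510) − 1 = 5.6232%
Ex-post: (1 + 0.1101)/(1 + 0.0309) − 1 = 7.6826%
Difference (ex-post − ex-ante) = 2.0594% → 2.06%.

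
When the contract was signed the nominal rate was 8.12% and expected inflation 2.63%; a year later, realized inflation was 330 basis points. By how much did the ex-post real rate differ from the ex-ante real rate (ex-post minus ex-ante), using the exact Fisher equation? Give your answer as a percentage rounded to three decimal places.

Ex-ante: (1 + 0.0812)/(1 + 0.0263) − 1 = 5.3493%
Ex-post: (1 + 0.0812)/(1 + 0.0330) − 1 = 4.6660%
Difference (ex-post − ex-ante) = -0.6833% → -0.683%.

-0.683%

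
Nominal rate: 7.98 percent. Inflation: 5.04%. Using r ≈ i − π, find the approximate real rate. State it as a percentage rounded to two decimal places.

2.94%

r ≈ i − π = 7.98% − 5.04% = 2.94%.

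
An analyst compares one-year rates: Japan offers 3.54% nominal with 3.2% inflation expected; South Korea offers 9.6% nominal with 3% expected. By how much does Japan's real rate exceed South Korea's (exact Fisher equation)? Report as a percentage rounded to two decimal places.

-6.08%

Japan: (1 + 0.0354)/(1 + 0.0320) − 1 = 0.3295%
South Korea: (1 + 0.0960)/(1 + 0.0300) − 1 = 6.4078%
Differential = 0.3295% − 6.4078% = -6.0783% → -6.08%.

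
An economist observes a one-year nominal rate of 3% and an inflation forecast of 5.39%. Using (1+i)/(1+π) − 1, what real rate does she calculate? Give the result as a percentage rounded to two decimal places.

By the Fisher equation, 1 + r = (1 + i)/(1 + π).
1 + r = 1.03000 / 1.05390 = 0.977322
r = 0.977322 − 1 = -2.2678%, i.e. -2.27%.

-2.27%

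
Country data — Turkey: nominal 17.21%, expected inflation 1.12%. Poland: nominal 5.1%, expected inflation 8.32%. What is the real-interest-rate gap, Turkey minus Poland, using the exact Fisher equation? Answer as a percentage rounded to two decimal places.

Turkey: (1 + 0.1721)/(1 + 0.0112) − 1 = 15.9118%
Poland: (1 + 0.0510)/(1 + 0.0832) − 1 = -2.9727%
Differential = 15.9118% − (-2.9727%) = 18.8845% → 18.88%.

18.88%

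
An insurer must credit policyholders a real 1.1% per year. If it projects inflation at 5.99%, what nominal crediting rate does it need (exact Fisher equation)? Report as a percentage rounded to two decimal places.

(1 + i) = (1 + r)(1 + π) = 1.01100 × 1.05990 = 1.0715589
i = 1.0715589 − 1, so the required nominal rate is 7.16%.

7.16%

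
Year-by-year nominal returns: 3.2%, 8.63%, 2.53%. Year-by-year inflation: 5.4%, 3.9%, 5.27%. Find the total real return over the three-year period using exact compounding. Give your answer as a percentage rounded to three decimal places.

Compound the nominal returns: 1.0320 × 1.0863 × 1.0253 = 1.149424.
Compound inflation: 1.0540 × 1.0390 × 1.0527 = 1.152818.
Deflate: 1.149424 / 1.152818 = 0.997056.
Total real return = 0.997056 − 1 → -0.294%.

-0.294%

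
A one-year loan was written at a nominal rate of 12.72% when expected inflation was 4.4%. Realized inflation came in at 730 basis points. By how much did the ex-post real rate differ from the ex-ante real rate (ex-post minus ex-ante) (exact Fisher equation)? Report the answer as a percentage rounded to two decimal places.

-2.92%

Ex-ante: (1 + 0.1272)/(1 + 0.0440) − 1 = 7.9693%
Ex-post: (1 + 0.1272)/(1 + 0.0730) − 1 = 5.0513%
Difference (ex-post − ex-ante) = -2.9181% → -2.92%.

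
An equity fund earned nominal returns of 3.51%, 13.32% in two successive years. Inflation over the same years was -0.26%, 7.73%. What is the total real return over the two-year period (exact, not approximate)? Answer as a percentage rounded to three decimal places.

9.165%

Nominal growth factor = 1.0351 × 1.1332 = 1.172975
Price-level growth factor = 0.9974 × 1.0773 = 1.074499
Real growth factor = 1.172975 / 1.074499 = 1.091649
Total real return = 1.091649 − 1 → 9.165%.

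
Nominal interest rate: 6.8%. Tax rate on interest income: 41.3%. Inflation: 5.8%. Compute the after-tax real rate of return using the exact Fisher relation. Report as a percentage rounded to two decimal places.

After-tax nominal return = 6.8% × (1 − 0.413) = 3.9916%.
1 + r = 1.039916 / 1.05800 = 0.982907
After-tax real rate = 0.982907 − 1 → -1.71%.

-1.71%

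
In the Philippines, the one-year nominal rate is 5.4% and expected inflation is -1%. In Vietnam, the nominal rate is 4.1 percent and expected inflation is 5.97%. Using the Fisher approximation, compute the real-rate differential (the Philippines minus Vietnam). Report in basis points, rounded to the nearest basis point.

827 basis points

The Philippines: 5.4% − (-1%) = 6.400%
Vietnam: 4.1% − 5.97% = -1.870%
Differential = 8.270% → 827 basis points.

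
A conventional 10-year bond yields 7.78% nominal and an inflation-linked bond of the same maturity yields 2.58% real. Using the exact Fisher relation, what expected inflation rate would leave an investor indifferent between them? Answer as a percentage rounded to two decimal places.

5.07%

(1 + π) = (1 + i)/(1 + r) = 1.07780 / 1.02580 = 1.050692
Break-even inflation = 1.050692 − 1 → 5.07%.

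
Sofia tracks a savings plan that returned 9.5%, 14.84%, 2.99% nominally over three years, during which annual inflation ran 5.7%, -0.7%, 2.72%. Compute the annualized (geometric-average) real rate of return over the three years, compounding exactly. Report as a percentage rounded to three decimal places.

Compound the nominal returns: 1.0950 × 1.1484 × 1.0299 = 1.29509719.
Compound inflation: 1.0570 × 0.9930 × 1.0272 = 1.07815015.
Deflate: 1.29509719 / 1.07815015 = 1.20122155.
Annualized real rate = 1.20122155^(1/3) − 1 = 6.3019% → 6.302%.

6.302%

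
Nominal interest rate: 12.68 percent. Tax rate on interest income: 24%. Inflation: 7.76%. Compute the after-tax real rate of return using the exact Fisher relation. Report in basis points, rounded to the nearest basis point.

174 basis points

After-tax nominal return = 12.68% × (1 − 0.24) = 9.6368%.
1 + r = 1.096368 / 1.07760 = 1.017416
After-tax real rate = 1.017416 − 1 → 174 basis points.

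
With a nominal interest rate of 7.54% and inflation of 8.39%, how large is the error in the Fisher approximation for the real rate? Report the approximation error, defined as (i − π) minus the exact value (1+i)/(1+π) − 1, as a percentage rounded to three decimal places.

-0.066%

Approximate: r ≈ 7.540% − 8.390% = -0.8500%
Exact: (1 + 0.0754)/(1 + 0.0839) − 1 = -0.7842%
Error = -0.8500% − (-0.7842%) = -0.0658% → -0.066%.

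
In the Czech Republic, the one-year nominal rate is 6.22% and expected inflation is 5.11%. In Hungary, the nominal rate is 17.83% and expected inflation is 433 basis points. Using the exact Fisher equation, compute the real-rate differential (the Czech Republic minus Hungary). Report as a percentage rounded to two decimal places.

The Czech Republic: (1 + 0.0622)/(1 + 0.0511) − 1 = 1.0560%
Hungary: (1 + 0.1783)/(1 + 0.0433) − 1 = 12.9397%
Differential = 1.0560% − 12.9397% = -11.8837% → -11.88%.

-11.88%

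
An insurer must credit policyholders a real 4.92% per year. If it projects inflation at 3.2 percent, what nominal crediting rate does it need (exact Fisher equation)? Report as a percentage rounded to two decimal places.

8.28%

(1 + i) = (1 + r)(1 + π) = 1.04920 × 1.03200 = 1.0827744
i = 1.0827744 − 1, so the required nominal rate is 8.28%.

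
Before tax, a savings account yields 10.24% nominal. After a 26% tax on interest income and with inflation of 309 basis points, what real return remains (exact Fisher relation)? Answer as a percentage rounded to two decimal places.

4.35%

After-tax nominal return = 10.24% × (1 − 0.26) = 7.5776%.
1 + r = 1.075776 / 1.03090 = 1.043531
After-tax real rate = 1.043531 − 1 → 4.35%.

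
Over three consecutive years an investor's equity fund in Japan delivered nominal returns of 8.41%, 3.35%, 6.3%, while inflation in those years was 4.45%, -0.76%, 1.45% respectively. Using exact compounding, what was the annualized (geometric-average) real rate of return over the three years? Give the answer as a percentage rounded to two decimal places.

Nominal growth factor = 1.0841 × 1.0335 × 1.0630 = 1.19100364
Price-level growth factor = 1.0445 × 0.9924 × 1.0145 = 1.05159195
Real growth factor = 1.19100364 / 1.05159195 = 1.13257205
Annualized real rate = 1.13257205^(1/3) − 1 = 4.2370% → 4.24%.

4.24%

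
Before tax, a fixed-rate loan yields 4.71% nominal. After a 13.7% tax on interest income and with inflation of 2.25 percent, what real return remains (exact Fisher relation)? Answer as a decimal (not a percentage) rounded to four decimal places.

0.0177

After-tax nominal return = 4.71% × (1 − 0.137) = 4.06473%.
1 + r = 1.0406473 / 1.02250 = 1.017748
After-tax real rate = 1.017748 − 1 → 0.0177.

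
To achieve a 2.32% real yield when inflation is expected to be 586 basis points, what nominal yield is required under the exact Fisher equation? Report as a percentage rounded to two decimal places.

8.32%

(1 + i) = (1 + r)(1 + π) = 1.02320 × 1.05860 = 1.08315952
i = 1.08315952 − 1, so the required nominal rate is 8.32%.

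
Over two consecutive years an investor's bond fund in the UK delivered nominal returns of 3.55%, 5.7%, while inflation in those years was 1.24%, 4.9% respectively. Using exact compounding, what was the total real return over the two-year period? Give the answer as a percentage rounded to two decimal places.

3.06%

Nominal growth factor = 1.0355 × 1.0570 = 1.094524
Price-level growth factor = 1.0124 × 1.0490 = 1.062008
Real growth factor = 1.094524 / 1.062008 = 1.030617
Total real return = 1.030617 − 1 → 3.06%.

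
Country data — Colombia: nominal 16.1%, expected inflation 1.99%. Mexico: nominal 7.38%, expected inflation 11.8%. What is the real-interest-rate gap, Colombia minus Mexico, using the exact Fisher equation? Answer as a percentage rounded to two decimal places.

Colombia: (1 + 0.1610)/(1 + 0.0199) − 1 = 13.8347%
Mexico: (1 + 0.0738)/(1 + 0.1180) − 1 = -3.9535%
Differential = 13.8347% − (-3.9535%) = 17.7882% → 17.79%.

17.79%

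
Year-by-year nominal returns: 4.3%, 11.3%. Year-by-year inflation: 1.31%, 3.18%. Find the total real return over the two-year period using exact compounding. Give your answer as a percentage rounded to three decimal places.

Nominal growth factor = 1.0430 × 1.1130 = 1.160859
Price-level growth factor = 1.0131 × 1.0318 = 1.045317
Real growth factor = 1.160859 / 1.045317 = 1.110533
Total real return = 1.110533 − 1 → 11.053%.

11.053%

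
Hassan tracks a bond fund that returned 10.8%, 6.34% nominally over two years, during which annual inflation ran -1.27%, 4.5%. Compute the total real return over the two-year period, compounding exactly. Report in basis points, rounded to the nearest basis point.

Nominal growth factor = 1.1080 × 1.0634 = 1.178247
Price-level growth factor = 0.9873 × 1.0450 = 1.031729
Real growth factor = 1.178247 / 1.031729 = 1.142013
Total real return = 1.142013 − 1 → 1420 basis points.

1420 basis points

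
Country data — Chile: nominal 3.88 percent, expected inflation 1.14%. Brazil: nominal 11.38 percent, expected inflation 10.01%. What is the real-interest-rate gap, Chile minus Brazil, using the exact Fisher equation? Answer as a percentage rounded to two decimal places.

1.46%

Chile: (1 + 0.0388)/(1 + 0.0114) − 1 = 2.7091%
Brazil: (1 + 0.1138)/(1 + 0.1001) − 1 = 1.2453%
Differential = 2.7091% − 1.2453% = 1.4638% → 1.46%.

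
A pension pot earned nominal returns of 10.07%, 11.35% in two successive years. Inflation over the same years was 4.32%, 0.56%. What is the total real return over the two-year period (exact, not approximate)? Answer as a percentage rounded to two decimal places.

Nominal growth factor = 1.1007 × 1.1135 = 1.225629
Price-level growth factor = 1.0432 × 1.0056 = 1.049042
Real growth factor = 1.225629 / 1.049042 = 1.168332
Total real return = 1.168332 − 1 → 16.83%.

16.83%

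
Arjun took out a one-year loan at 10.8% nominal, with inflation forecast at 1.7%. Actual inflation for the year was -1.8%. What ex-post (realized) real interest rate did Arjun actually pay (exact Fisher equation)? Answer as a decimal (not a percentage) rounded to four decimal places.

Ex-post: (1 + 0.1080)/(1 − 0.0180) − 1 = 12.8310%
So the realized real rate is 0.1283.

0.1283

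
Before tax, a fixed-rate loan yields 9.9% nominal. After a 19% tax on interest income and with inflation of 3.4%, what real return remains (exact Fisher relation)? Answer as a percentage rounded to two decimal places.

4.47%

After-tax nominal return = 9.9% × (1 − 0.19) = 8.0190%.
1 + r = 1.08019 / 1.03400 = 1.044671
After-tax real rate = 1.044671 − 1 → 4.47%.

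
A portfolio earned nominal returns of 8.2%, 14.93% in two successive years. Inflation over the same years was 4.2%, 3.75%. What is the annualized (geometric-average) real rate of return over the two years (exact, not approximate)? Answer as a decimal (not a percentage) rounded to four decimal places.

Compound the nominal returns: 1.0820 × 1.1493 = 1.24354260.
Compound inflation: 1.0420 × 1.0375 = 1.08107500.
Deflate: 1.24354260 / 1.08107500 = 1.15028338.
Annualized real rate = 1.15028338^(1/2) − 1 = 7.2513% → 0.0725.

0.0725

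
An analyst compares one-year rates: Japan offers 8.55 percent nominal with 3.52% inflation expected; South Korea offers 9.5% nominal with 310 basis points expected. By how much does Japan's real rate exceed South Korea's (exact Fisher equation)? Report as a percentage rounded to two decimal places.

Japan: (1 + 0.0855)/(1 + 0.0352) − 1 = 4.8590%
South Korea: (1 + 0.0950)/(1 + 0.0310) − 1 = 6.2076%
Differential = 4.8590% − 6.2076% = -1.3486% → -1.35%.

-1.35%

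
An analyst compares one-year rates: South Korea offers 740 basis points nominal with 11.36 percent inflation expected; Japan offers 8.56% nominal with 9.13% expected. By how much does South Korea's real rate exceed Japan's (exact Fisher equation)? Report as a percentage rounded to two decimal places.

-3.03%

South Korea: (1 + 0.0740)/(1 + 0.1136) − 1 = -3.5560%
Japan: (1 + 0.0856)/(1 + 0.0913) − 1 = -0.5223%
Differential = -3.5560% − (-0.5223%) = -3.0337% → -3.03%.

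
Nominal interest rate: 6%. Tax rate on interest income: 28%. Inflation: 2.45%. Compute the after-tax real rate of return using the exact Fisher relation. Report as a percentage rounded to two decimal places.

After-tax nominal return = 6% × (1 − 0.28) = 4.3200%.
1 + r = 1.04320 / 1.02450 = 1.018253
After-tax real rate = 1.018253 − 1 → 1.83%.

1.83%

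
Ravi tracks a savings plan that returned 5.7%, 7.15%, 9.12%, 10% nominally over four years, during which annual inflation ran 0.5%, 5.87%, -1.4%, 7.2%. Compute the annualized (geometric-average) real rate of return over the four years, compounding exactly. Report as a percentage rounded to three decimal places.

4.855%

Compound the nominal returns: 1.0570 × 1.0715 × 1.0912 × 1.1000 = 1.35945302.
Compound inflation: 1.0050 × 1.0587 × 0.9860 × 1.0720 = 1.12463262.
Deflate: 1.35945302 / 1.12463262 = 1.20879744.
Annualized real rate = 1.20879744^(1/4) − 1 = 4.8548% → 4.855%.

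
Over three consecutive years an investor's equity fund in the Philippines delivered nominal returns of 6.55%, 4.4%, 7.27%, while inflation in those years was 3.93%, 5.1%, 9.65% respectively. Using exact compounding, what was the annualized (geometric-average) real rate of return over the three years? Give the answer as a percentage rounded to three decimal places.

-0.124%

Compound the nominal returns: 1.0655 × 1.0440 × 1.0727 = 1.19325217.
Compound inflation: 1.0393 × 1.0510 × 1.0965 = 1.19771166.
Deflate: 1.19325217 / 1.19771166 = 0.99627666.
Annualized real rate = 0.99627666^(1/3) − 1 = -0.1243% → -0.124%.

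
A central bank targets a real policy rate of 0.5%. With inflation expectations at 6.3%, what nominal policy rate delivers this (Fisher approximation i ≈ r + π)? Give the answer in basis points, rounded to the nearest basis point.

i ≈ r + π = 0.5% + 6.3% = 680 basis points.

680 basis points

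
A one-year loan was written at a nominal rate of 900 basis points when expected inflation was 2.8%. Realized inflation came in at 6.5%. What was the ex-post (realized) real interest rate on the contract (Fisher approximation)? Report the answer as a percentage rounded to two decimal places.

2.50%

Ex-post: 9% − 6.5% = 2.500%
So the realized real rate is 2.50%.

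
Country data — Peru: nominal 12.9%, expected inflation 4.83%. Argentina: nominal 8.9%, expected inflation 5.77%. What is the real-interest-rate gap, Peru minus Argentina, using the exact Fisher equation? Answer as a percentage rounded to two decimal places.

Peru: (1 + 0.1290)/(1 + 0.0483) − 1 = 7.6982%
Argentina: (1 + 0.0890)/(1 + 0.0577) − 1 = 2.9593%
Differential = 7.6982% − 2.9593% = 4.7389% → 4.74%.

4.74%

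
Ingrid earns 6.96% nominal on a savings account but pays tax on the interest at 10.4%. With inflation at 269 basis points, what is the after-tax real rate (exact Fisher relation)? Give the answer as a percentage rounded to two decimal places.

After-tax nominal return = 6.96% × (1 − 0.104) = 6.23616%.
1 + r = 1.0623616 / 1.02690 = 1.034533
After-tax real rate = 1.034533 − 1 → 3.45%.

3.45%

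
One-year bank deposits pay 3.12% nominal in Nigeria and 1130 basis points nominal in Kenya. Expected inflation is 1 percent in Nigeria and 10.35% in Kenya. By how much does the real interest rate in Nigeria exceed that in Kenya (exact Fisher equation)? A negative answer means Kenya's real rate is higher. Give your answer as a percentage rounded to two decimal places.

1.24%

Nigeria: (1 + 0.0312)/(1 + 0.0100) − 1 = 2.0990%
Kenya: (1 + 0.1130)/(1 + 0.1035) − 1 = 0.8609%
Differential = 2.0990% − 0.8609% = 1.2381% → 1.24%.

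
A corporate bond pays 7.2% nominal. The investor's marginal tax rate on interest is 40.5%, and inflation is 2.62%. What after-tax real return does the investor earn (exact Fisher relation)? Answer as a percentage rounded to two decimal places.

1.62%

After-tax nominal return = 7.2% × (1 − 0.405) = 4.2840%.
1 + r = 1.04284 / 1.02620 = 1.016215
After-tax real rate = 1.016215 − 1 → 1.62%.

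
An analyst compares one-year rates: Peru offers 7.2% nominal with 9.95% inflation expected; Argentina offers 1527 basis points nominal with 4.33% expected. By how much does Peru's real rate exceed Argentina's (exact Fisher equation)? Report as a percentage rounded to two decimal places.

Peru: (1 + 0.0720)/(1 + 0.0995) − 1 = -2.5011%
Argentina: (1 + 0.1527)/(1 + 0.0433) − 1 = 10.4860%
Differential = -2.5011% − 10.4860% = -12.9871% → -12.99%.

-12.99%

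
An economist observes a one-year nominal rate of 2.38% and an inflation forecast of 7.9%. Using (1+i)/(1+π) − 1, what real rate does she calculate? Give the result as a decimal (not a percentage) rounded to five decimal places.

By the Fisher relation, 1 + r = (1 + i)/(1 + π).
1 + r = 1.02380 / 1.07900 = 0.948842
r = 0.948842 − 1 = -5.1158%, i.e. -0.05116.

-0.05116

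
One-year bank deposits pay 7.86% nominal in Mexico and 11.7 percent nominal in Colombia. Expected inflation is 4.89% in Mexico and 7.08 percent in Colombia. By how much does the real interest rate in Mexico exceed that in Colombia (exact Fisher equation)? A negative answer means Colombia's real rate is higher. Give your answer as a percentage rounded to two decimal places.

-1.48%

Mexico: (1 + 0.0786)/(1 + 0.0489) − 1 = 2.8315%
Colombia: (1 + 0.1170)/(1 + 0.0708) − 1 = 4.3145%
Differential = 2.8315% − 4.3145% = -1.4830% → -1.48%.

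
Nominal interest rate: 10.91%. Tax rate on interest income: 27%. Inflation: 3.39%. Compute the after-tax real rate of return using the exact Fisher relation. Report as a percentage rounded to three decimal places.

After-tax nominal return = 10.91% × (1 − 0.27) = 7.9643%.
1 + r = 1.079643 / 1.03390 = 1.044243
After-tax real rate = 1.044243 − 1 → 4.424%.

4.424%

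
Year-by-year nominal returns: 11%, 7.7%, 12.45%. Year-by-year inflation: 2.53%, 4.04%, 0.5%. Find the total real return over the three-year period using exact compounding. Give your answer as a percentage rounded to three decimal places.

25.395%

Compound the nominal returns: 1.1100 × 1.0770 × 1.1245 = 1.344306.
Compound inflation: 1.0253 × 1.0404 × 1.0050 = 1.072056.
Deflate: 1.344306 / 1.072056 = 1.253952.
Total real return = 1.253952 − 1 → 25.395%.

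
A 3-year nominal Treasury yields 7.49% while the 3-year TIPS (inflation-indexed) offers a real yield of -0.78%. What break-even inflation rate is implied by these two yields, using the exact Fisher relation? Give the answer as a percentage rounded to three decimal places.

8.335%

(1 + π) = (1 + i)/(1 + r) = 1.07490 / 0.99220 = 1.083350
Break-even inflation = 1.083350 − 1 → 8.335%.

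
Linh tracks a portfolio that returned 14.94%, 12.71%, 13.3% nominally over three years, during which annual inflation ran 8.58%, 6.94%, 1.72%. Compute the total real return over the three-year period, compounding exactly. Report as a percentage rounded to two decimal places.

24.27%

Compound the nominal returns: 1.1494 × 1.1271 × 1.1330 = 1.467789.
Compound inflation: 1.0858 × 1.0694 × 1.0172 = 1.181126.
Deflate: 1.467789 / 1.181126 = 1.242703.
Total real return = 1.242703 − 1 → 24.27%.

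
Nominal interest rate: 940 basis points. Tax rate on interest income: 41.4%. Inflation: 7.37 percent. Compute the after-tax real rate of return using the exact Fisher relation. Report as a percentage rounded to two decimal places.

After-tax nominal return = 9.4% × (1 − 0.414) = 5.5084%.
1 + r = 1.055084 / 1.07370 = 0.982662
After-tax real rate = 0.982662 − 1 → -1.73%.

-1.73%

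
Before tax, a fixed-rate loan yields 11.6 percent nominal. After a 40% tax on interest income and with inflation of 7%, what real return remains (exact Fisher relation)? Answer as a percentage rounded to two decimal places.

-0.04%

After-tax nominal return = 11.6% × (1 − 0.4) = 6.9600%.
1 + r = 1.06960 / 1.07000 = 0.999626
After-tax real rate = 0.999626 − 1 → -0.04%.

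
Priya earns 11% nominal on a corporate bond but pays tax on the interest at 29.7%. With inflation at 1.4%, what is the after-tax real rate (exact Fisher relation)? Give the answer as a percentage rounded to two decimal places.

After-tax nominal return = 11% × (1 − 0.297) = 7.7330%.
1 + r = 1.07733 / 1.01400 = 1.062456
After-tax real rate = 1.062456 − 1 → 6.25%.

6.25%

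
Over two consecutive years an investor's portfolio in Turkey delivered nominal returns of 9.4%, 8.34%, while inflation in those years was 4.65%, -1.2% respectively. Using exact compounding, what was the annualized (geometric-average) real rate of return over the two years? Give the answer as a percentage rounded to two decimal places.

Nominal growth factor = 1.0940 × 1.0834 = 1.18523960
Price-level growth factor = 1.0465 × 0.9880 = 1.03394200
Real growth factor = 1.18523960 / 1.03394200 = 1.14633084
Annualized real rate = 1.14633084^(1/2) − 1 = 7.0668% → 7.07%.

7.07%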